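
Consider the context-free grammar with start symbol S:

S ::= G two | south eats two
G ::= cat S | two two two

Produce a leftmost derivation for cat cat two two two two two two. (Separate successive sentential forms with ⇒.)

S ⇒ G two   [S ::= G two]
G two ⇒ cat S two   [G ::= cat S]
cat S two ⇒ cat G two two   [S ::= G two]
cat G two two ⇒ cat cat S two two   [G ::= cat S]
cat cat S two two ⇒ cat cat G two two two   [S ::= G two]
cat cat G two two two ⇒ cat cat two two two two two two   [G ::= two two two]

S ⇒ G two ⇒ cat S two ⇒ cat G two two ⇒ cat cat S two two ⇒ cat cat G two two two ⇒ cat cat two two two two two two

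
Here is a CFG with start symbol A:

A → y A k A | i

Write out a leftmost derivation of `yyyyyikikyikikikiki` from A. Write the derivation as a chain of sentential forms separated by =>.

A => yAkA => yyAkAkA => yyyAkAkAkA => yyyyAkAkAkAkA => yyyyyAkAkAkAkAkA => yyyyyikAkAkAkAkA => yyyyyikikAkAkAkA => yyyyyikikyAkAkAkAkA => yyyyyikikyikAkAkAkA => yyyyyikikyikikAkAkA => yyyyyikikyikikikAkA => yyyyyikikyikikikikA => yyyyyikikyikikikiki

A => yAkA   [A → y A k A]
yAkA => yyAkAkA   [A → y A k A]
yyAkAkA => yyyAkAkAkA   [A → y A k A]
yyyAkAkAkA => yyyyAkAkAkAkA   [A → y A k A]
yyyyAkAkAkAkA => yyyyyAkAkAkAkAkA   [A → y A k A]
yyyyyAkAkAkAkAkA => yyyyyikAkAkAkAkA   [A → i]
yyyyyikAkAkAkAkA => yyyyyikikAkAkAkA   [A → i]
yyyyyikikAkAkAkA => yyyyyikikyAkAkAkAkA   [A → y A k A]
yyyyyikikyAkAkAkAkA => yyyyyikikyikAkAkAkA   [A → i]
yyyyyikikyikAkAkAkA => yyyyyikikyikikAkAkA   [A → i]
yyyyyikikyikikAkAkA => yyyyyikikyikikikAkA   [A → i]
yyyyyikikyikikikAkA => yyyyyikikyikikikikA   [A → i]
yyyyyikikyikikikikA => yyyyyikikyikikikiki   [A → i]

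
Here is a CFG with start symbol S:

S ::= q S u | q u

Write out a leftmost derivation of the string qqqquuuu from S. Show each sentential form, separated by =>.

S=>qSu=>qqSuu=>qqqSuuu=>qqqquuuu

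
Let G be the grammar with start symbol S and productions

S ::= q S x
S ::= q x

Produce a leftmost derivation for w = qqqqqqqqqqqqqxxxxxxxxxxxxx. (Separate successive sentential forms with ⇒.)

S⇒qSx⇒qqSxx⇒qqqSxxx⇒qqqqSxxxx⇒qqqqqSxxxxx⇒qqqqqqSxxxxxx⇒qqqqqqqSxxxxxxx⇒qqqqqqqqSxxxxxxxx⇒qqqqqqqqqSxxxxxxxxx⇒qqqqqqqqqqSxxxxxxxxxx⇒qqqqqqqqqqqSxxxxxxxxxxx⇒qqqqqqqqqqqqSxxxxxxxxxxxx⇒qqqqqqqqqqqqqxxxxxxxxxxxxx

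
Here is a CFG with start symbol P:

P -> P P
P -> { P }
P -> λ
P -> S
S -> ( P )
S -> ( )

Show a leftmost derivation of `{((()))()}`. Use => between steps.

P => {P} => {PP} => {SP} => {(P)P} => {(S)P} => {((P))P} => {((S))P} => {(((P)))P} => {((()))P} => {((()))S} => {((()))()}

P => {P}   [P -> { P }]
{P} => {PP}   [P -> P P]
{PP} => {SP}   [P -> S]
{SP} => {(P)P}   [S -> ( P )]
{(P)P} => {(S)P}   [P -> S]
{(S)P} => {((P))P}   [S -> ( P )]
{((P))P} => {((S))P}   [P -> S]
{((S))P} => {(((P)))P}   [S -> ( P )]
{(((P)))P} => {((()))P}   [P -> λ]
{((()))P} => {((()))S}   [P -> S]
{((()))S} => {((()))()}   [S -> ( )]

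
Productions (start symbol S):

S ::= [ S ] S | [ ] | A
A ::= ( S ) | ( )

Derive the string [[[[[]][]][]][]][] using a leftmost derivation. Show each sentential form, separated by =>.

S => [S]S   [S ::= [ S ] S]
[S]S => [[S]S]S   [S ::= [ S ] S]
[[S]S]S => [[[S]S]S]S   [S ::= [ S ] S]
[[[S]S]S]S => [[[[S]S]S]S]S   [S ::= [ S ] S]
[[[[S]S]S]S]S => [[[[[]]S]S]S]S   [S ::= [ ]]
[[[[[]]S]S]S]S => [[[[[]][]]S]S]S   [S ::= [ ]]
[[[[[]][]]S]S]S => [[[[[]][]][]]S]S   [S ::= [ ]]
[[[[[]][]][]]S]S => [[[[[]][]][]][]]S   [S ::= [ ]]
[[[[[]][]][]][]]S => [[[[[]][]][]][]][]   [S ::= [ ]]

S => [S]S => [[S]S]S => [[[S]S]S]S => [[[[S]S]S]S]S => [[[[[]]S]S]S]S => [[[[[]][]]S]S]S => [[[[[]][]][]]S]S => [[[[[]][]][]][]]S => [[[[[]][]][]][]][]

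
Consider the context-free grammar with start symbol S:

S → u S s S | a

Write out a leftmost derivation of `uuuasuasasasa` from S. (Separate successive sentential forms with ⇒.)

S ⇒ uSsS ⇒ uuSsSsS ⇒ uuuSsSsSsS ⇒ uuuasSsSsS ⇒ uuuasuSsSsSsS ⇒ uuuasuasSsSsS ⇒ uuuasuasasSsS ⇒ uuuasuasasasS ⇒ uuuasuasasasa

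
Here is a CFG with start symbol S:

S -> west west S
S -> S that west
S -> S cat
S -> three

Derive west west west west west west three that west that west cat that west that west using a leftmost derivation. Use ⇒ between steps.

S ⇒ west west S ⇒ west west S that west ⇒ west west west west S that west ⇒ west west west west S that west that west ⇒ west west west west S cat that west that west ⇒ west west west west west west S cat that west that west ⇒ west west west west west west S that west cat that west that west ⇒ west west west west west west S that west that west cat that west that west ⇒ west west west west west west three that west that west cat that west that west

S ⇒ west west S   [S -> west west S]
west west S ⇒ west west S that west   [S -> S that west]
west west S that west ⇒ west west west west S that west   [S -> west west S]
west west west west S that west ⇒ west west west west S that west that west   [S -> S that west]
west west west west S that west that west ⇒ west west west west S cat that west that west   [S -> S cat]
west west west west S cat that west that west ⇒ west west west west west west S cat that west that west   [S -> west west S]
west west west west west west S cat that west that west ⇒ west west west west west west S that west cat that west that west   [S -> S that west]
west west west west west west S that west cat that west that west ⇒ west west west west west west S that west that west cat that west that west   [S -> S that west]
west west west west west west S that west that west cat that west that west ⇒ west west west west west west three that west that west cat that west that west   [S -> three]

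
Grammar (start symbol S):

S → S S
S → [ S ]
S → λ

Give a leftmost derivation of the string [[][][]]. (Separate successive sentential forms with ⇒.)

S⇒[S]⇒[SS]⇒[SSS]⇒[[S]SS]⇒[[]SS]⇒[[][S]S]⇒[[][]S]⇒[[][][S]]⇒[[][][]]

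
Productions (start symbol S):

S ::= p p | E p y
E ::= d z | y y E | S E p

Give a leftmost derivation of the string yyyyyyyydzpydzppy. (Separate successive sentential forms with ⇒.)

S ⇒ Epy ⇒ SEppy ⇒ EpyEppy ⇒ yyEpyEppy ⇒ yyyyEpyEppy ⇒ yyyyyyEpyEppy ⇒ yyyyyyyyEpyEppy ⇒ yyyyyyyydzpyEppy ⇒ yyyyyyyydzpydzppy

S ⇒ Epy   [S ::= E p y]
Epy ⇒ SEppy   [E ::= S E p]
SEppy ⇒ EpyEppy   [S ::= E p y]
EpyEppy ⇒ yyEpyEppy   [E ::= y y E]
yyEpyEppy ⇒ yyyyEpyEppy   [E ::= y y E]
yyyyEpyEppy ⇒ yyyyyyEpyEppy   [E ::= y y E]
yyyyyyEpyEppy ⇒ yyyyyyyyEpyEppy   [E ::= y y E]
yyyyyyyyEpyEppy ⇒ yyyyyyyydzpyEppy   [E ::= d z]
yyyyyyyydzpyEppy ⇒ yyyyyyyydzpydzppy   [E ::= d z]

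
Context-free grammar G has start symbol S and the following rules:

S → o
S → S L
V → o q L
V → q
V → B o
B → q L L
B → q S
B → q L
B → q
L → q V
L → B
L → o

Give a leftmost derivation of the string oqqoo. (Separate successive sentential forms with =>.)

S=>SL=>oL=>oqV=>oqBo=>oqqLo=>oqqoo

S => SL   [S → S L]
SL => oL   [S → o]
oL => oqV   [L → q V]
oqV => oqBo   [V → B o]
oqBo => oqqLo   [B → q L]
oqqLo => oqqoo   [L → o]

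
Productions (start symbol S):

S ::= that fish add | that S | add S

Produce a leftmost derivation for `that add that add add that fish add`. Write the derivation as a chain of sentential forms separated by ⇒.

S ⇒ that S ⇒ that add S ⇒ that add that S ⇒ that add that add S ⇒ that add that add add S ⇒ that add that add add that fish add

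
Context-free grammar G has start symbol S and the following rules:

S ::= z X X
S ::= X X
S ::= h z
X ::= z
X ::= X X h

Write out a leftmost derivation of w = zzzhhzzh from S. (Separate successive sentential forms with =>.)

S => XX => XXhX => zXhX => zXXhhX => zzXhhX => zzzhhX => zzzhhXXh => zzzhhzXh => zzzhhzzh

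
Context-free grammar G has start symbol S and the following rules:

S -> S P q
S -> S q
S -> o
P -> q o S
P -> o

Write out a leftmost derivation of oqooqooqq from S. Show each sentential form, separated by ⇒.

S ⇒ SPq   [S -> S P q]
SPq ⇒ oPq   [S -> o]
oPq ⇒ oqoSq   [P -> q o S]
oqoSq ⇒ oqoSPqq   [S -> S P q]
oqoSPqq ⇒ oqooPqq   [S -> o]
oqooPqq ⇒ oqooqoSqq   [P -> q o S]
oqooqoSqq ⇒ oqooqooqq   [S -> o]

S⇒SPq⇒oPq⇒oqoSq⇒oqoSPqq⇒oqooPqq⇒oqooqoSqq⇒oqooqooqq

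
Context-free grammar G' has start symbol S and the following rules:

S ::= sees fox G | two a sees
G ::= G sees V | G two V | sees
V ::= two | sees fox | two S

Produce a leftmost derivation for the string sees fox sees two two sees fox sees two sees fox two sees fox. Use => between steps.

S => sees fox G => sees fox G two V => sees fox G two V two V => sees fox G two V two V two V => sees fox sees two V two V two V => sees fox sees two two S two V two V => sees fox sees two two sees fox G two V two V => sees fox sees two two sees fox sees two V two V => sees fox sees two two sees fox sees two sees fox two V => sees fox sees two two sees fox sees two sees fox two sees fox

S => sees fox G   [S ::= sees fox G]
sees fox G => sees fox G two V   [G ::= G two V]
sees fox G two V => sees fox G two V two V   [G ::= G two V]
sees fox G two V two V => sees fox G two V two V two V   [G ::= G two V]
sees fox G two V two V two V => sees fox sees two V two V two V   [G ::= sees]
sees fox sees two V two V two V => sees fox sees two two S two V two V   [V ::= two S]
sees fox sees two two S two V two V => sees fox sees two two sees fox G two V two V   [S ::= sees fox G]
sees fox sees two two sees fox G two V two V => sees fox sees two two sees fox sees two V two V   [G ::= sees]
sees fox sees two two sees fox sees two V two V => sees fox sees two two sees fox sees two sees fox two V   [V ::= sees fox]
sees fox sees two two sees fox sees two sees fox two V => sees fox sees two two sees fox sees two sees fox two sees fox   [V ::= sees fox]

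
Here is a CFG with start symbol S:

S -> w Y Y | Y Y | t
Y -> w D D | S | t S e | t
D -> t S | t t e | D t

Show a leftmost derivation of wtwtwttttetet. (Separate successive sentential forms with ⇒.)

S ⇒ wYY ⇒ wtSeY ⇒ wtYYeY ⇒ wtwDDYeY ⇒ wtwtSDYeY ⇒ wtwtwYYDYeY ⇒ wtwtwSYDYeY ⇒ wtwtwtYDYeY ⇒ wtwtwttDYeY ⇒ wtwtwtttteYeY ⇒ wtwtwtttteteY ⇒ wtwtwttttetet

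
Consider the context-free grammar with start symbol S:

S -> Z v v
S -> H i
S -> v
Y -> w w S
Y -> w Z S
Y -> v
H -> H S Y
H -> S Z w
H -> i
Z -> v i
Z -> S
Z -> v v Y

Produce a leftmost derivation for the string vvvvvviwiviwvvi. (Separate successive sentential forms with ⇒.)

S⇒Hi⇒HSYi⇒SZwSYi⇒HiZwSYi⇒SZwiZwSYi⇒ZvvZwiZwSYi⇒vvYvvZwiZwSYi⇒vvvvvZwiZwSYi⇒vvvvvviwiZwSYi⇒vvvvvviwiviwSYi⇒vvvvvviwiviwvYi⇒vvvvvviwiviwvvi

S ⇒ Hi   [S -> H i]
Hi ⇒ HSYi   [H -> H S Y]
HSYi ⇒ SZwSYi   [H -> S Z w]
SZwSYi ⇒ HiZwSYi   [S -> H i]
HiZwSYi ⇒ SZwiZwSYi   [H -> S Z w]
SZwiZwSYi ⇒ ZvvZwiZwSYi   [S -> Z v v]
ZvvZwiZwSYi ⇒ vvYvvZwiZwSYi   [Z -> v v Y]
vvYvvZwiZwSYi ⇒ vvvvvZwiZwSYi   [Y -> v]
vvvvvZwiZwSYi ⇒ vvvvvviwiZwSYi   [Z -> v i]
vvvvvviwiZwSYi ⇒ vvvvvviwiviwSYi   [Z -> v i]
vvvvvviwiviwSYi ⇒ vvvvvviwiviwvYi   [S -> v]
vvvvvviwiviwvYi ⇒ vvvvvviwiviwvvi   [Y -> v]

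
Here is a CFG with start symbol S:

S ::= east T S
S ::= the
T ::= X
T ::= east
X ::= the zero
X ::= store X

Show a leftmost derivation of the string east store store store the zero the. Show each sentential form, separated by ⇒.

S ⇒ east T S ⇒ east X S ⇒ east store X S ⇒ east store store X S ⇒ east store store store X S ⇒ east store store store the zero S ⇒ east store store store the zero the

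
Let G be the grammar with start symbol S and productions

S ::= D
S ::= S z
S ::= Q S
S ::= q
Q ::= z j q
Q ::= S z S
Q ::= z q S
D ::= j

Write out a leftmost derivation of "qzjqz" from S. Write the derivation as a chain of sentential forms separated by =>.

S => QS   [S ::= Q S]
QS => SzSS   [Q ::= S z S]
SzSS => qzSS   [S ::= q]
qzSS => qzDS   [S ::= D]
qzDS => qzjS   [D ::= j]
qzjS => qzjSz   [S ::= S z]
qzjSz => qzjqz   [S ::= q]

S=>QS=>SzSS=>qzSS=>qzDS=>qzjS=>qzjSz=>qzjqz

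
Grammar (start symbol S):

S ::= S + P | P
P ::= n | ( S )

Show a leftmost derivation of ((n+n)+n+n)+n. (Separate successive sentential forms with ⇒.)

S ⇒ S+P ⇒ P+P ⇒ (S)+P ⇒ (S+P)+P ⇒ (S+P+P)+P ⇒ (P+P+P)+P ⇒ ((S)+P+P)+P ⇒ ((S+P)+P+P)+P ⇒ ((P+P)+P+P)+P ⇒ ((n+P)+P+P)+P ⇒ ((n+n)+P+P)+P ⇒ ((n+n)+n+P)+P ⇒ ((n+n)+n+n)+P ⇒ ((n+n)+n+n)+n

S ⇒ S+P   [S ::= S + P]
S+P ⇒ P+P   [S ::= P]
P+P ⇒ (S)+P   [P ::= ( S )]
(S)+P ⇒ (S+P)+P   [S ::= S + P]
(S+P)+P ⇒ (S+P+P)+P   [S ::= S + P]
(S+P+P)+P ⇒ (P+P+P)+P   [S ::= P]
(P+P+P)+P ⇒ ((S)+P+P)+P   [P ::= ( S )]
((S)+P+P)+P ⇒ ((S+P)+P+P)+P   [S ::= S + P]
((S+P)+P+P)+P ⇒ ((P+P)+P+P)+P   [S ::= P]
((P+P)+P+P)+P ⇒ ((n+P)+P+P)+P   [P ::= n]
((n+P)+P+P)+P ⇒ ((n+n)+P+P)+P   [P ::= n]
((n+n)+P+P)+P ⇒ ((n+n)+n+P)+P   [P ::= n]
((n+n)+n+P)+P ⇒ ((n+n)+n+n)+P   [P ::= n]
((n+n)+n+n)+P ⇒ ((n+n)+n+n)+n   [P ::= n]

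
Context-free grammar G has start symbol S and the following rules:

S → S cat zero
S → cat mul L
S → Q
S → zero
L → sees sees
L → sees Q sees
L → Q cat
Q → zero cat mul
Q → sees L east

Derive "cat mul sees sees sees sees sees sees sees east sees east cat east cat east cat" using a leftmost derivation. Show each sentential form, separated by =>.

S => cat mul L   [S → cat mul L]
cat mul L => cat mul Q cat   [L → Q cat]
cat mul Q cat => cat mul sees L east cat   [Q → sees L east]
cat mul sees L east cat => cat mul sees Q cat east cat   [L → Q cat]
cat mul sees Q cat east cat => cat mul sees sees L east cat east cat   [Q → sees L east]
cat mul sees sees L east cat east cat => cat mul sees sees Q cat east cat east cat   [L → Q cat]
cat mul sees sees Q cat east cat east cat => cat mul sees sees sees L east cat east cat east cat   [Q → sees L east]
cat mul sees sees sees L east cat east cat east cat => cat mul sees sees sees sees Q sees east cat east cat east cat   [L → sees Q sees]
cat mul sees sees sees sees Q sees east cat east cat east cat => cat mul sees sees sees sees sees L east sees east cat east cat east cat   [Q → sees L east]
cat mul sees sees sees sees sees L east sees east cat east cat east cat => cat mul sees sees sees sees sees sees sees east sees east cat east cat east cat   [L → sees sees]

S => cat mul L => cat mul Q cat => cat mul sees L east cat => cat mul sees Q cat east cat => cat mul sees sees L east cat east cat => cat mul sees sees Q cat east cat east cat => cat mul sees sees sees L east cat east cat east cat => cat mul sees sees sees sees Q sees east cat east cat east cat => cat mul sees sees sees sees sees L east sees east cat east cat east cat => cat mul sees sees sees sees sees sees sees east sees east cat east cat east cat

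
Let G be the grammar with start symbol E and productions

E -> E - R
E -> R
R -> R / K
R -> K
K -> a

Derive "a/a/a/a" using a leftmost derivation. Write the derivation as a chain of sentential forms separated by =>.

E => R => R/K => R/K/K => R/K/K/K => K/K/K/K => a/K/K/K => a/a/K/K => a/a/a/K => a/a/a/a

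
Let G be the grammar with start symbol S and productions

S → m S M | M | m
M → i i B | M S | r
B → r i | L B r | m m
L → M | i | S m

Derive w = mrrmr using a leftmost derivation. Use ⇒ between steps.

S⇒mSM⇒mMM⇒mMSM⇒mMSSM⇒mrSSM⇒mrMSM⇒mrrSM⇒mrrmM⇒mrrmr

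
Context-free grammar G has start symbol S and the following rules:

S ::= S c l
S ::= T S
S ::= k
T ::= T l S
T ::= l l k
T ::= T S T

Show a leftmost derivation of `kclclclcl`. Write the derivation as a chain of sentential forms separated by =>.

S => Scl   [S ::= S c l]
Scl => Sclcl   [S ::= S c l]
Sclcl => Sclclcl   [S ::= S c l]
Sclclcl => Sclclclcl   [S ::= S c l]
Sclclclcl => kclclclcl   [S ::= k]

S => Scl => Sclcl => Sclclcl => Sclclclcl => kclclclcl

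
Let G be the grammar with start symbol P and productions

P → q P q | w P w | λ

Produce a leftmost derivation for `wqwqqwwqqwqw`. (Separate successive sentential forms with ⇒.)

P ⇒ wPw ⇒ wqPqw ⇒ wqwPwqw ⇒ wqwqPqwqw ⇒ wqwqqPqqwqw ⇒ wqwqqwPwqqwqw ⇒ wqwqqwwqqwqw

P ⇒ wPw   [P → w P w]
wPw ⇒ wqPqw   [P → q P q]
wqPqw ⇒ wqwPwqw   [P → w P w]
wqwPwqw ⇒ wqwqPqwqw   [P → q P q]
wqwqPqwqw ⇒ wqwqqPqqwqw   [P → q P q]
wqwqqPqqwqw ⇒ wqwqqwPwqqwqw   [P → w P w]
wqwqqwPwqqwqw ⇒ wqwqqwwqqwqw   [P → λ]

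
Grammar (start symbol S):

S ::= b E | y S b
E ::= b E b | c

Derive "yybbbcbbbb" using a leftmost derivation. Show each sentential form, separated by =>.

S => ySb => yySbb => yybEbb => yybbEbbb => yybbbEbbbb => yybbbcbbbb

S => ySb   [S ::= y S b]
ySb => yySbb   [S ::= y S b]
yySbb => yybEbb   [S ::= b E]
yybEbb => yybbEbbb   [E ::= b E b]
yybbEbbb => yybbbEbbbb   [E ::= b E b]
yybbbEbbbb => yybbbcbbbb   [E ::= c]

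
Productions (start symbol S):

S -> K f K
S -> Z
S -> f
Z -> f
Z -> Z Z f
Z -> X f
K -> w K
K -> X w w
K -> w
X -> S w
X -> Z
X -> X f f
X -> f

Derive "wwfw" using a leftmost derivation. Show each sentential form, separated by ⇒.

S ⇒ KfK ⇒ wKfK ⇒ wwfK ⇒ wwfw

S ⇒ KfK   [S -> K f K]
KfK ⇒ wKfK   [K -> w K]
wKfK ⇒ wwfK   [K -> w]
wwfK ⇒ wwfw   [K -> w]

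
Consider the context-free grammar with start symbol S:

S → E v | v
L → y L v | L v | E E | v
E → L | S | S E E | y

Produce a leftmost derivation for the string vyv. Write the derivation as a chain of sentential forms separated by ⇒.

S ⇒ Ev ⇒ Lv ⇒ EEv ⇒ SEv ⇒ vEv ⇒ vyv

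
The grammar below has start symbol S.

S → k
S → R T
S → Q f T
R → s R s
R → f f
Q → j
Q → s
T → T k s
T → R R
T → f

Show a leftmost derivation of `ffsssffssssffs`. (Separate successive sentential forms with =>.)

S => RT   [S → R T]
RT => ffT   [R → f f]
ffT => ffRR   [T → R R]
ffRR => ffsRsR   [R → s R s]
ffsRsR => ffssRssR   [R → s R s]
ffssRssR => ffsssRsssR   [R → s R s]
ffsssRsssR => ffsssffsssR   [R → f f]
ffsssffsssR => ffsssffssssRs   [R → s R s]
ffsssffssssRs => ffsssffssssffs   [R → f f]

S => RT => ffT => ffRR => ffsRsR => ffssRssR => ffsssRsssR => ffsssffsssR => ffsssffssssRs => ffsssffssssffs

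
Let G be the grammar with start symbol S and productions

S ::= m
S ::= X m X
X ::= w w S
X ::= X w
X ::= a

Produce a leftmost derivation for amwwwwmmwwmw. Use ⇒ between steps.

S ⇒ XmX ⇒ amX ⇒ amwwS ⇒ amwwXmX ⇒ amwwwwSmX ⇒ amwwwwmmX ⇒ amwwwwmmXw ⇒ amwwwwmmwwSw ⇒ amwwwwmmwwmw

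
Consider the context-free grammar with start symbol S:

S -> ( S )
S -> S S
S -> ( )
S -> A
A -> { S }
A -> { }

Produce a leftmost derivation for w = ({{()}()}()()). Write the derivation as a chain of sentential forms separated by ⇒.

S⇒(S)⇒(SS)⇒(SSS)⇒(ASS)⇒({S}SS)⇒({SS}SS)⇒({AS}SS)⇒({{S}S}SS)⇒({{()}S}SS)⇒({{()}()}SS)⇒({{()}()}()S)⇒({{()}()}()())

S ⇒ (S)   [S -> ( S )]
(S) ⇒ (SS)   [S -> S S]
(SS) ⇒ (SSS)   [S -> S S]
(SSS) ⇒ (ASS)   [S -> A]
(ASS) ⇒ ({S}SS)   [A -> { S }]
({S}SS) ⇒ ({SS}SS)   [S -> S S]
({SS}SS) ⇒ ({AS}SS)   [S -> A]
({AS}SS) ⇒ ({{S}S}SS)   [A -> { S }]
({{S}S}SS) ⇒ ({{()}S}SS)   [S -> ( )]
({{()}S}SS) ⇒ ({{()}()}SS)   [S -> ( )]
({{()}()}SS) ⇒ ({{()}()}()S)   [S -> ( )]
({{()}()}()S) ⇒ ({{()}()}()())   [S -> ( )]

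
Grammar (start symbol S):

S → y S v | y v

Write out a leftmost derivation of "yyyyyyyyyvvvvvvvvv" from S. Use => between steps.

S => ySv => yySvv => yyySvvv => yyyySvvvv => yyyyySvvvvv => yyyyyySvvvvvv => yyyyyyySvvvvvvv => yyyyyyyySvvvvvvvv => yyyyyyyyyvvvvvvvvv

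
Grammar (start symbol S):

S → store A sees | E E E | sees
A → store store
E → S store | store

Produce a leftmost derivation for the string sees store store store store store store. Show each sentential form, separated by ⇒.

S ⇒ E E E ⇒ S store E E ⇒ E E E store E E ⇒ S store E E store E E ⇒ sees store E E store E E ⇒ sees store store E store E E ⇒ sees store store store store E E ⇒ sees store store store store store E ⇒ sees store store store store store store

S ⇒ E E E   [S → E E E]
E E E ⇒ S store E E   [E → S store]
S store E E ⇒ E E E store E E   [S → E E E]
E E E store E E ⇒ S store E E store E E   [E → S store]
S store E E store E E ⇒ sees store E E store E E   [S → sees]
sees store E E store E E ⇒ sees store store E store E E   [E → store]
sees store store E store E E ⇒ sees store store store store E E   [E → store]
sees store store store store E E ⇒ sees store store store store store E   [E → store]
sees store store store store store E ⇒ sees store store store store store store   [E → store]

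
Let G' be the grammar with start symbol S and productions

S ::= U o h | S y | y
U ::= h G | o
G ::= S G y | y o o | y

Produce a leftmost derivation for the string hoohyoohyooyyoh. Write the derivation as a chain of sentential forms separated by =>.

S => Uoh   [S ::= U o h]
Uoh => hGoh   [U ::= h G]
hGoh => hSGyoh   [G ::= S G y]
hSGyoh => hSyGyoh   [S ::= S y]
hSyGyoh => hUohyGyoh   [S ::= U o h]
hUohyGyoh => hoohyGyoh   [U ::= o]
hoohyGyoh => hoohySGyyoh   [G ::= S G y]
hoohySGyyoh => hoohyUohGyyoh   [S ::= U o h]
hoohyUohGyyoh => hoohyoohGyyoh   [U ::= o]
hoohyoohGyyoh => hoohyoohyooyyoh   [G ::= y o o]

S => Uoh => hGoh => hSGyoh => hSyGyoh => hUohyGyoh => hoohyGyoh => hoohySGyyoh => hoohyUohGyyoh => hoohyoohGyyoh => hoohyoohyooyyoh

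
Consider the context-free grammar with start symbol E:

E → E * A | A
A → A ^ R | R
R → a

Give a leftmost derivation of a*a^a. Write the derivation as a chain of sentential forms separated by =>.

E => E*A   [E → E * A]
E*A => A*A   [E → A]
A*A => R*A   [A → R]
R*A => a*A   [R → a]
a*A => a*A^R   [A → A ^ R]
a*A^R => a*R^R   [A → R]
a*R^R => a*a^R   [R → a]
a*a^R => a*a^a   [R → a]

E => E*A => A*A => R*A => a*A => a*A^R => a*R^R => a*a^R => a*a^a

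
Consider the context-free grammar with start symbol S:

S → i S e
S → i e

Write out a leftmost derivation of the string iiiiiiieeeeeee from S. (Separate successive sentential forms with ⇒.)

S⇒iSe⇒iiSee⇒iiiSeee⇒iiiiSeeee⇒iiiiiSeeeee⇒iiiiiiSeeeeee⇒iiiiiiieeeeeee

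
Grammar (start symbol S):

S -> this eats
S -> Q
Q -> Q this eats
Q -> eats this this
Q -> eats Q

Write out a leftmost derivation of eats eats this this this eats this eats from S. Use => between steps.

S => Q => Q this eats => eats Q this eats => eats Q this eats this eats => eats eats this this this eats this eats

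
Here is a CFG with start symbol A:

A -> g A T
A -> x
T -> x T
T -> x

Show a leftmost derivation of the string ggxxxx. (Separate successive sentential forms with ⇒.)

A ⇒ gAT ⇒ ggATT ⇒ ggxTT ⇒ ggxxT ⇒ ggxxxT ⇒ ggxxxx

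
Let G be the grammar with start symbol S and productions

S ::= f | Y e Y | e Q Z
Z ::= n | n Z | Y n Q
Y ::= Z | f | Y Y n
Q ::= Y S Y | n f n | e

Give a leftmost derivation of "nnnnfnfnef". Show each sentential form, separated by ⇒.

S ⇒ YeY   [S ::= Y e Y]
YeY ⇒ YYneY   [Y ::= Y Y n]
YYneY ⇒ ZYneY   [Y ::= Z]
ZYneY ⇒ nZYneY   [Z ::= n Z]
nZYneY ⇒ nYnQYneY   [Z ::= Y n Q]
nYnQYneY ⇒ nZnQYneY   [Y ::= Z]
nZnQYneY ⇒ nnnQYneY   [Z ::= n]
nnnQYneY ⇒ nnnnfnYneY   [Q ::= n f n]
nnnnfnYneY ⇒ nnnnfnfneY   [Y ::= f]
nnnnfnfneY ⇒ nnnnfnfnef   [Y ::= f]

S⇒YeY⇒YYneY⇒ZYneY⇒nZYneY⇒nYnQYneY⇒nZnQYneY⇒nnnQYneY⇒nnnnfnYneY⇒nnnnfnfneY⇒nnnnfnfnef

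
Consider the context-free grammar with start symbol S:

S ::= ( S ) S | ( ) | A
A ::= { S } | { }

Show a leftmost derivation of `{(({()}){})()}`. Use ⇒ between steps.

S ⇒ A   [S ::= A]
A ⇒ {S}   [A ::= { S }]
{S} ⇒ {(S)S}   [S ::= ( S ) S]
{(S)S} ⇒ {((S)S)S}   [S ::= ( S ) S]
{((S)S)S} ⇒ {((A)S)S}   [S ::= A]
{((A)S)S} ⇒ {(({S})S)S}   [A ::= { S }]
{(({S})S)S} ⇒ {(({()})S)S}   [S ::= ( )]
{(({()})S)S} ⇒ {(({()})A)S}   [S ::= A]
{(({()})A)S} ⇒ {(({()}){})S}   [A ::= { }]
{(({()}){})S} ⇒ {(({()}){})()}   [S ::= ( )]

S ⇒ A ⇒ {S} ⇒ {(S)S} ⇒ {((S)S)S} ⇒ {((A)S)S} ⇒ {(({S})S)S} ⇒ {(({()})S)S} ⇒ {(({()})A)S} ⇒ {(({()}){})S} ⇒ {(({()}){})()}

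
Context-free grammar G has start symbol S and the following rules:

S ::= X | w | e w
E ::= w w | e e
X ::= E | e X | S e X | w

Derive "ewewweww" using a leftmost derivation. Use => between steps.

S=>X=>SeX=>XeX=>SeXeX=>eweXeX=>eweEeX=>ewewweX=>ewewweE=>ewewweww

S => X   [S ::= X]
X => SeX   [X ::= S e X]
SeX => XeX   [S ::= X]
XeX => SeXeX   [X ::= S e X]
SeXeX => eweXeX   [S ::= e w]
eweXeX => eweEeX   [X ::= E]
eweEeX => ewewweX   [E ::= w w]
ewewweX => ewewweE   [X ::= E]
ewewweE => ewewweww   [E ::= w w]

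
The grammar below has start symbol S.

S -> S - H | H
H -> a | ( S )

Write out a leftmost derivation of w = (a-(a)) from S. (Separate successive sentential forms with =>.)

S=>H=>(S)=>(S-H)=>(H-H)=>(a-H)=>(a-(S))=>(a-(H))=>(a-(a))

S => H   [S -> H]
H => (S)   [H -> ( S )]
(S) => (S-H)   [S -> S - H]
(S-H) => (H-H)   [S -> H]
(H-H) => (a-H)   [H -> a]
(a-H) => (a-(S))   [H -> ( S )]
(a-(S)) => (a-(H))   [S -> H]
(a-(H)) => (a-(a))   [H -> a]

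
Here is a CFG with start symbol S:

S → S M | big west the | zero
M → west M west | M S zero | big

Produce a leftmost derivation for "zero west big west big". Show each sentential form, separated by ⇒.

S ⇒ S M   [S → S M]
S M ⇒ S M M   [S → S M]
S M M ⇒ zero M M   [S → zero]
zero M M ⇒ zero west M west M   [M → west M west]
zero west M west M ⇒ zero west big west M   [M → big]
zero west big west M ⇒ zero west big west big   [M → big]

S ⇒ S M ⇒ S M M ⇒ zero M M ⇒ zero west M west M ⇒ zero west big west M ⇒ zero west big west big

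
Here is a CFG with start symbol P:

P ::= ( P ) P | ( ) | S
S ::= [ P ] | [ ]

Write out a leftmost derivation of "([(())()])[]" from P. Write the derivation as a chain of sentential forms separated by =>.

P => (P)P => (S)P => ([P])P => ([(P)P])P => ([(())P])P => ([(())()])P => ([(())()])S => ([(())()])[]

P => (P)P   [P ::= ( P ) P]
(P)P => (S)P   [P ::= S]
(S)P => ([P])P   [S ::= [ P ]]
([P])P => ([(P)P])P   [P ::= ( P ) P]
([(P)P])P => ([(())P])P   [P ::= ( )]
([(())P])P => ([(())()])P   [P ::= ( )]
([(())()])P => ([(())()])S   [P ::= S]
([(())()])S => ([(())()])[]   [S ::= [ ]]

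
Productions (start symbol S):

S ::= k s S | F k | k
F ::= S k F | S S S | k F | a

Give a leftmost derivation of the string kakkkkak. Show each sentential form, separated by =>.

S => Fk => SkFk => FkkFk => SSSkkFk => kSSkkFk => kFkSkkFk => kakSkkFk => kakkkkFk => kakkkkak

S => Fk   [S ::= F k]
Fk => SkFk   [F ::= S k F]
SkFk => FkkFk   [S ::= F k]
FkkFk => SSSkkFk   [F ::= S S S]
SSSkkFk => kSSkkFk   [S ::= k]
kSSkkFk => kFkSkkFk   [S ::= F k]
kFkSkkFk => kakSkkFk   [F ::= a]
kakSkkFk => kakkkkFk   [S ::= k]
kakkkkFk => kakkkkak   [F ::= a]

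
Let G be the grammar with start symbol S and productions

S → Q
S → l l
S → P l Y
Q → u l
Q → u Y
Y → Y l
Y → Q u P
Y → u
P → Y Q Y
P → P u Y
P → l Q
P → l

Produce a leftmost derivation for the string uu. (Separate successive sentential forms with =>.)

S => Q => uY => uu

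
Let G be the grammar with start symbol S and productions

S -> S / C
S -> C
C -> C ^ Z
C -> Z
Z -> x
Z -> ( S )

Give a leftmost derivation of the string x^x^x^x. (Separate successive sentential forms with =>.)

S=>C=>C^Z=>C^Z^Z=>C^Z^Z^Z=>Z^Z^Z^Z=>x^Z^Z^Z=>x^x^Z^Z=>x^x^x^Z=>x^x^x^x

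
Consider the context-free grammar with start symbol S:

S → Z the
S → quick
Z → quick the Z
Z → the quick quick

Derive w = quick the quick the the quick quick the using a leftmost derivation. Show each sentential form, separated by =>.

S => Z the   [S → Z the]
Z the => quick the Z the   [Z → quick the Z]
quick the Z the => quick the quick the Z the   [Z → quick the Z]
quick the quick the Z the => quick the quick the the quick quick the   [Z → the quick quick]

S => Z the => quick the Z the => quick the quick the Z the => quick the quick the the quick quick the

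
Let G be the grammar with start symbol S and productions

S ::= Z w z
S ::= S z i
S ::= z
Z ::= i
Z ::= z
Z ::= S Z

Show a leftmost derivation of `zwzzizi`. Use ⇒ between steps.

S ⇒ Szi ⇒ Szizi ⇒ Zwzzizi ⇒ zwzzizi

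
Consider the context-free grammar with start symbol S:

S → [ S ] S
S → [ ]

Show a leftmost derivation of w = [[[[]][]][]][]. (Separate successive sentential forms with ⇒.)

S ⇒ [S]S ⇒ [[S]S]S ⇒ [[[S]S]S]S ⇒ [[[[]]S]S]S ⇒ [[[[]][]]S]S ⇒ [[[[]][]][]]S ⇒ [[[[]][]][]][]

S ⇒ [S]S   [S → [ S ] S]
[S]S ⇒ [[S]S]S   [S → [ S ] S]
[[S]S]S ⇒ [[[S]S]S]S   [S → [ S ] S]
[[[S]S]S]S ⇒ [[[[]]S]S]S   [S → [ ]]
[[[[]]S]S]S ⇒ [[[[]][]]S]S   [S → [ ]]
[[[[]][]]S]S ⇒ [[[[]][]][]]S   [S → [ ]]
[[[[]][]][]]S ⇒ [[[[]][]][]][]   [S → [ ]]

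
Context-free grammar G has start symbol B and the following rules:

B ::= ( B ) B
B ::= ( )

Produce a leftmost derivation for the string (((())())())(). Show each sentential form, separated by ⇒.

B ⇒ (B)B ⇒ ((B)B)B ⇒ (((B)B)B)B ⇒ (((())B)B)B ⇒ (((())())B)B ⇒ (((())())())B ⇒ (((())())())()

B ⇒ (B)B   [B ::= ( B ) B]
(B)B ⇒ ((B)B)B   [B ::= ( B ) B]
((B)B)B ⇒ (((B)B)B)B   [B ::= ( B ) B]
(((B)B)B)B ⇒ (((())B)B)B   [B ::= ( )]
(((())B)B)B ⇒ (((())())B)B   [B ::= ( )]
(((())())B)B ⇒ (((())())())B   [B ::= ( )]
(((())())())B ⇒ (((())())())()   [B ::= ( )]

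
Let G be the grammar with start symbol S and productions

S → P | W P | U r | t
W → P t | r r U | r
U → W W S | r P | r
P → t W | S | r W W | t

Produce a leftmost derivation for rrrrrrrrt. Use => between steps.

S=>WP=>rrUP=>rrrPP=>rrrrWWP=>rrrrrrUWP=>rrrrrrrWP=>rrrrrrrrP=>rrrrrrrrS=>rrrrrrrrt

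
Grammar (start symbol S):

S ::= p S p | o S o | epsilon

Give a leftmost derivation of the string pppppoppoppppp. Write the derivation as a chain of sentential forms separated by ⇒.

S ⇒ pSp   [S ::= p S p]
pSp ⇒ ppSpp   [S ::= p S p]
ppSpp ⇒ pppSppp   [S ::= p S p]
pppSppp ⇒ ppppSpppp   [S ::= p S p]
ppppSpppp ⇒ pppppSppppp   [S ::= p S p]
pppppSppppp ⇒ pppppoSoppppp   [S ::= o S o]
pppppoSoppppp ⇒ pppppopSpoppppp   [S ::= p S p]
pppppopSpoppppp ⇒ pppppoppoppppp   [S ::= epsilon]

S ⇒ pSp ⇒ ppSpp ⇒ pppSppp ⇒ ppppSpppp ⇒ pppppSppppp ⇒ pppppoSoppppp ⇒ pppppopSpoppppp ⇒ pppppoppoppppp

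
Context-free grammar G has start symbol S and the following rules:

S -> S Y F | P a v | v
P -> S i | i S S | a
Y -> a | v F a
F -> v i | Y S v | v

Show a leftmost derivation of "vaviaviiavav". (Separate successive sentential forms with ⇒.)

S ⇒ SYF ⇒ PavYF ⇒ SiavYF ⇒ SYFiavYF ⇒ SYFYFiavYF ⇒ vYFYFiavYF ⇒ vaFYFiavYF ⇒ vaviYFiavYF ⇒ vaviaFiavYF ⇒ vaviaviiavYF ⇒ vaviaviiavaF ⇒ vaviaviiavav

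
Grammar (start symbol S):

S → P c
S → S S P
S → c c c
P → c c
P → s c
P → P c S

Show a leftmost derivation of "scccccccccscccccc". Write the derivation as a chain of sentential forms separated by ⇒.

S ⇒ SSP   [S → S S P]
SSP ⇒ SSPSP   [S → S S P]
SSPSP ⇒ PcSPSP   [S → P c]
PcSPSP ⇒ PcScSPSP   [P → P c S]
PcScSPSP ⇒ sccScSPSP   [P → s c]
sccScSPSP ⇒ sccccccSPSP   [S → c c c]
sccccccSPSP ⇒ scccccccccPSP   [S → c c c]
scccccccccPSP ⇒ scccccccccscSP   [P → s c]
scccccccccscSP ⇒ scccccccccsccccP   [S → c c c]
scccccccccsccccP ⇒ scccccccccscccccc   [P → c c]

S ⇒ SSP ⇒ SSPSP ⇒ PcSPSP ⇒ PcScSPSP ⇒ sccScSPSP ⇒ sccccccSPSP ⇒ scccccccccPSP ⇒ scccccccccscSP ⇒ scccccccccsccccP ⇒ scccccccccscccccc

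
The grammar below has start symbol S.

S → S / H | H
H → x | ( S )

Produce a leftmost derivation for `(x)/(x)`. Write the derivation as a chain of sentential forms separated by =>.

S => S/H => H/H => (S)/H => (H)/H => (x)/H => (x)/(S) => (x)/(H) => (x)/(x)

S => S/H   [S → S / H]
S/H => H/H   [S → H]
H/H => (S)/H   [H → ( S )]
(S)/H => (H)/H   [S → H]
(H)/H => (x)/H   [H → x]
(x)/H => (x)/(S)   [H → ( S )]
(x)/(S) => (x)/(H)   [S → H]
(x)/(H) => (x)/(x)   [H → x]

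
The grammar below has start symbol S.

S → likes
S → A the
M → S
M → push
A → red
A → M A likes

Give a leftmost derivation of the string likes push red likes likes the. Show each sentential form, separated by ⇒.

S ⇒ A the   [S → A the]
A the ⇒ M A likes the   [A → M A likes]
M A likes the ⇒ S A likes the   [M → S]
S A likes the ⇒ likes A likes the   [S → likes]
likes A likes the ⇒ likes M A likes likes the   [A → M A likes]
likes M A likes likes the ⇒ likes push A likes likes the   [M → push]
likes push A likes likes the ⇒ likes push red likes likes the   [A → red]

S ⇒ A the ⇒ M A likes the ⇒ S A likes the ⇒ likes A likes the ⇒ likes M A likes likes the ⇒ likes push A likes likes the ⇒ likes push red likes likes the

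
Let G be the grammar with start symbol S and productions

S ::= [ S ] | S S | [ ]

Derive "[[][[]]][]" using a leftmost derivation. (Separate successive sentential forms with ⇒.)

S ⇒ SS   [S ::= S S]
SS ⇒ [S]S   [S ::= [ S ]]
[S]S ⇒ [SS]S   [S ::= S S]
[SS]S ⇒ [[]S]S   [S ::= [ ]]
[[]S]S ⇒ [[][S]]S   [S ::= [ S ]]
[[][S]]S ⇒ [[][[]]]S   [S ::= [ ]]
[[][[]]]S ⇒ [[][[]]][]   [S ::= [ ]]

S⇒SS⇒[S]S⇒[SS]S⇒[[]S]S⇒[[][S]]S⇒[[][[]]]S⇒[[][[]]][]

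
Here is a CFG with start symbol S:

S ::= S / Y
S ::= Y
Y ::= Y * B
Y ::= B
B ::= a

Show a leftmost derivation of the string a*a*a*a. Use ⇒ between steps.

S ⇒ Y ⇒ Y*B ⇒ Y*B*B ⇒ Y*B*B*B ⇒ B*B*B*B ⇒ a*B*B*B ⇒ a*a*B*B ⇒ a*a*a*B ⇒ a*a*a*a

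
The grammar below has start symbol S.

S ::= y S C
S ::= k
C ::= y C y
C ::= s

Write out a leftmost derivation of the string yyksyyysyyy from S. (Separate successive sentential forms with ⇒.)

S ⇒ ySC   [S ::= y S C]
ySC ⇒ yySCC   [S ::= y S C]
yySCC ⇒ yykCC   [S ::= k]
yykCC ⇒ yyksC   [C ::= s]
yyksC ⇒ yyksyCy   [C ::= y C y]
yyksyCy ⇒ yyksyyCyy   [C ::= y C y]
yyksyyCyy ⇒ yyksyyyCyyy   [C ::= y C y]
yyksyyyCyyy ⇒ yyksyyysyyy   [C ::= s]

S⇒ySC⇒yySCC⇒yykCC⇒yyksC⇒yyksyCy⇒yyksyyCyy⇒yyksyyyCyyy⇒yyksyyysyyy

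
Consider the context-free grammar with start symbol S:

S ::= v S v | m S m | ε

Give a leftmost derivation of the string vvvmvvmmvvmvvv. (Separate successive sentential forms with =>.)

S => vSv   [S ::= v S v]
vSv => vvSvv   [S ::= v S v]
vvSvv => vvvSvvv   [S ::= v S v]
vvvSvvv => vvvmSmvvv   [S ::= m S m]
vvvmSmvvv => vvvmvSvmvvv   [S ::= v S v]
vvvmvSvmvvv => vvvmvvSvvmvvv   [S ::= v S v]
vvvmvvSvvmvvv => vvvmvvmSmvvmvvv   [S ::= m S m]
vvvmvvmSmvvmvvv => vvvmvvmmvvmvvv   [S ::= ε]

S => vSv => vvSvv => vvvSvvv => vvvmSmvvv => vvvmvSvmvvv => vvvmvvSvvmvvv => vvvmvvmSmvvmvvv => vvvmvvmmvvmvvv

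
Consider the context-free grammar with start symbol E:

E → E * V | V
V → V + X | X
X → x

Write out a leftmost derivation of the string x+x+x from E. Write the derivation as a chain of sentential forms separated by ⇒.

E ⇒ V   [E → V]
V ⇒ V+X   [V → V + X]
V+X ⇒ V+X+X   [V → V + X]
V+X+X ⇒ X+X+X   [V → X]
X+X+X ⇒ x+X+X   [X → x]
x+X+X ⇒ x+x+X   [X → x]
x+x+X ⇒ x+x+x   [X → x]

E⇒V⇒V+X⇒V+X+X⇒X+X+X⇒x+X+X⇒x+x+X⇒x+x+x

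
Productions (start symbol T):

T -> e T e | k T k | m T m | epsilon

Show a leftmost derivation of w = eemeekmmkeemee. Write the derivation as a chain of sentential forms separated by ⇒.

T ⇒ eTe   [T -> e T e]
eTe ⇒ eeTee   [T -> e T e]
eeTee ⇒ eemTmee   [T -> m T m]
eemTmee ⇒ eemeTemee   [T -> e T e]
eemeTemee ⇒ eemeeTeemee   [T -> e T e]
eemeeTeemee ⇒ eemeekTkeemee   [T -> k T k]
eemeekTkeemee ⇒ eemeekmTmkeemee   [T -> m T m]
eemeekmTmkeemee ⇒ eemeekmmkeemee   [T -> epsilon]

T ⇒ eTe ⇒ eeTee ⇒ eemTmee ⇒ eemeTemee ⇒ eemeeTeemee ⇒ eemeekTkeemee ⇒ eemeekmTmkeemee ⇒ eemeekmmkeemee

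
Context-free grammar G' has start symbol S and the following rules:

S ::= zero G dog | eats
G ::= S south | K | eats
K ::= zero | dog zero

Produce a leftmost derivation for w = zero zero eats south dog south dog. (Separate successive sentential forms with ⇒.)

S ⇒ zero G dog ⇒ zero S south dog ⇒ zero zero G dog south dog ⇒ zero zero S south dog south dog ⇒ zero zero eats south dog south dog

S ⇒ zero G dog   [S ::= zero G dog]
zero G dog ⇒ zero S south dog   [G ::= S south]
zero S south dog ⇒ zero zero G dog south dog   [S ::= zero G dog]
zero zero G dog south dog ⇒ zero zero S south dog south dog   [G ::= S south]
zero zero S south dog south dog ⇒ zero zero eats south dog south dog   [S ::= eats]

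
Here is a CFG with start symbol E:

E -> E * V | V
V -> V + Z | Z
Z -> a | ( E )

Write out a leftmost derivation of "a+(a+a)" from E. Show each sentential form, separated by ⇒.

E ⇒ V   [E -> V]
V ⇒ V+Z   [V -> V + Z]
V+Z ⇒ Z+Z   [V -> Z]
Z+Z ⇒ a+Z   [Z -> a]
a+Z ⇒ a+(E)   [Z -> ( E )]
a+(E) ⇒ a+(V)   [E -> V]
a+(V) ⇒ a+(V+Z)   [V -> V + Z]
a+(V+Z) ⇒ a+(Z+Z)   [V -> Z]
a+(Z+Z) ⇒ a+(a+Z)   [Z -> a]
a+(a+Z) ⇒ a+(a+a)   [Z -> a]

E⇒V⇒V+Z⇒Z+Z⇒a+Z⇒a+(E)⇒a+(V)⇒a+(V+Z)⇒a+(Z+Z)⇒a+(a+Z)⇒a+(a+a)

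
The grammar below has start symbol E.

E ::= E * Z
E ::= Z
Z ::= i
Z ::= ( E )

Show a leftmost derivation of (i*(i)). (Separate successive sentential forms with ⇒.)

E ⇒ Z   [E ::= Z]
Z ⇒ (E)   [Z ::= ( E )]
(E) ⇒ (E*Z)   [E ::= E * Z]
(E*Z) ⇒ (Z*Z)   [E ::= Z]
(Z*Z) ⇒ (i*Z)   [Z ::= i]
(i*Z) ⇒ (i*(E))   [Z ::= ( E )]
(i*(E)) ⇒ (i*(Z))   [E ::= Z]
(i*(Z)) ⇒ (i*(i))   [Z ::= i]

E ⇒ Z ⇒ (E) ⇒ (E*Z) ⇒ (Z*Z) ⇒ (i*Z) ⇒ (i*(E)) ⇒ (i*(Z)) ⇒ (i*(i))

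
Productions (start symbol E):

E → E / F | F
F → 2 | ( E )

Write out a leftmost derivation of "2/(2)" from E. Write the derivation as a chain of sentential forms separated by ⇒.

E⇒E/F⇒F/F⇒2/F⇒2/(E)⇒2/(F)⇒2/(2)

E ⇒ E/F   [E → E / F]
E/F ⇒ F/F   [E → F]
F/F ⇒ 2/F   [F → 2]
2/F ⇒ 2/(E)   [F → ( E )]
2/(E) ⇒ 2/(F)   [E → F]
2/(F) ⇒ 2/(2)   [F → 2]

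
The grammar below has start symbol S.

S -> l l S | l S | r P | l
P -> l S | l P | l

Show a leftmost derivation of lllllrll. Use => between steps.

S => llS => lllS => lllllS => lllllrP => lllllrlP => lllllrll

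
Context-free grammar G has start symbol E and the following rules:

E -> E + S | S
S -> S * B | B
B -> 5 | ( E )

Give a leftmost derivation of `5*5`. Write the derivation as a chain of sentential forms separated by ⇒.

E ⇒ S ⇒ S*B ⇒ B*B ⇒ 5*B ⇒ 5*5

E ⇒ S   [E -> S]
S ⇒ S*B   [S -> S * B]
S*B ⇒ B*B   [S -> B]
B*B ⇒ 5*B   [B -> 5]
5*B ⇒ 5*5   [B -> 5]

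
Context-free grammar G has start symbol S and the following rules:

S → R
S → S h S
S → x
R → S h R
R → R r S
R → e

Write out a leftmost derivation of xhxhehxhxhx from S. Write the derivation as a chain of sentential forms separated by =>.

S => ShS => ShShS => xhShS => xhShShS => xhShShShS => xhxhShShS => xhxhShShShS => xhxhRhShShS => xhxhehShShS => xhxhehxhShS => xhxhehxhxhS => xhxhehxhxhx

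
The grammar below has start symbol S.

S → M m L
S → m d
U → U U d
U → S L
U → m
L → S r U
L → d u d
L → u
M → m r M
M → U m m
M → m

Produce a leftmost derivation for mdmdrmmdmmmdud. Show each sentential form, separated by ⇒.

S ⇒ MmL   [S → M m L]
MmL ⇒ UmmmL   [M → U m m]
UmmmL ⇒ UUdmmmL   [U → U U d]
UUdmmmL ⇒ SLUdmmmL   [U → S L]
SLUdmmmL ⇒ mdLUdmmmL   [S → m d]
mdLUdmmmL ⇒ mdSrUUdmmmL   [L → S r U]
mdSrUUdmmmL ⇒ mdmdrUUdmmmL   [S → m d]
mdmdrUUdmmmL ⇒ mdmdrmUdmmmL   [U → m]
mdmdrmUdmmmL ⇒ mdmdrmmdmmmL   [U → m]
mdmdrmmdmmmL ⇒ mdmdrmmdmmmdud   [L → d u d]

S ⇒ MmL ⇒ UmmmL ⇒ UUdmmmL ⇒ SLUdmmmL ⇒ mdLUdmmmL ⇒ mdSrUUdmmmL ⇒ mdmdrUUdmmmL ⇒ mdmdrmUdmmmL ⇒ mdmdrmmdmmmL ⇒ mdmdrmmdmmmdud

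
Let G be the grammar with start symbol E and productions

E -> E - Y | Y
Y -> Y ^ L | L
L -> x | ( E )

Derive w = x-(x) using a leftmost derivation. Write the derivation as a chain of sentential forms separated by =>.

E => E-Y => Y-Y => L-Y => x-Y => x-L => x-(E) => x-(Y) => x-(L) => x-(x)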